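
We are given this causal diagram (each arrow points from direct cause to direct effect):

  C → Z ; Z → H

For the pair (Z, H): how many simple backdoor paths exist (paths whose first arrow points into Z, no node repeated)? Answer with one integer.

0

A backdoor path from Z to H is any simple undirected path whose first edge points into Z (i.e. leaves Z via a parent).
Parents of Z: {C}.
No simple path from any parent of Z reaches H without revisiting Z, so there are no backdoor paths.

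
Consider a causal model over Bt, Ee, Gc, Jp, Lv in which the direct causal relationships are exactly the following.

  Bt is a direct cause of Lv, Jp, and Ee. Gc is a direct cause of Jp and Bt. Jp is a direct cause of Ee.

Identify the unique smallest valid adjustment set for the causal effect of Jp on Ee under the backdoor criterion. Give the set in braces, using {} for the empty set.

Variables eligible for adjustment (non-descendants of Jp, excluding Jp and Ee): {Bt, Gc, Lv}.
Backdoor paths from Jp to Ee:
  P1: Jp <- Gc -> Bt -> Ee
  P2: Jp <- Bt -> Ee
The empty set is not sufficient: P1 (Jp <- Gc -> Bt -> Ee) has no collider blocking it and no conditioned non-collider, so it is open.
Try {Bt}:
  P1: blocked at chain node Bt ∈ conditioning set.
  P2: blocked at fork node Bt ∈ conditioning set.
{Bt} contains no descendant of Jp and blocks every backdoor path.
No other singleton works — e.g. {Gc} leaves P2 open — so {Bt} is the unique smallest valid adjustment set.

{Bt}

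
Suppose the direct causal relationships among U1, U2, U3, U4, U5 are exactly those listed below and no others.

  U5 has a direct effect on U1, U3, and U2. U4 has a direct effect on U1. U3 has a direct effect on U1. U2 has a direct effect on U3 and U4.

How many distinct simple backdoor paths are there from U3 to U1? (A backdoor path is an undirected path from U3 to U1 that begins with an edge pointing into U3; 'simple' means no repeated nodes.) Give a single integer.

A backdoor path from U3 to U1 is any simple undirected path whose first edge points into U3 (i.e. leaves U3 via a parent).
Parents of U3: {U2, U5}.
Enumerating:
  P1: U3 <- U5 -> U2 -> U4 -> U1
  P2: U3 <- U5 -> U1
  P3: U3 <- U2 <- U5 -> U1
  P4: U3 <- U2 -> U4 -> U1
That exhausts the simple backdoor paths. Count: 4.

4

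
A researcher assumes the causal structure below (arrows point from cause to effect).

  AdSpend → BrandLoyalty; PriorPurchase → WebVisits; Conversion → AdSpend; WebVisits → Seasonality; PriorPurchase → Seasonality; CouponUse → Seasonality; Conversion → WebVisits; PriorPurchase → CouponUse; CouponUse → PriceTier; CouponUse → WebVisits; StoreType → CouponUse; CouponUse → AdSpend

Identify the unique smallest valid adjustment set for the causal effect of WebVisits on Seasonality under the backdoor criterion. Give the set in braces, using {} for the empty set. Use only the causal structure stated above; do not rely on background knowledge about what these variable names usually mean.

Variables eligible for adjustment (non-descendants of WebVisits, excluding WebVisits and Seasonality): {AdSpend, BrandLoyalty, Conversion, CouponUse, PriceTier, PriorPurchase, StoreType}.
Backdoor paths from WebVisits to Seasonality:
  P1: WebVisits <- Conversion -> AdSpend <- CouponUse <- PriorPurchase -> Seasonality
  P2: WebVisits <- Conversion -> AdSpend <- CouponUse -> Seasonality
  P3: WebVisits <- PriorPurchase -> CouponUse -> Seasonality
  P4: WebVisits <- PriorPurchase -> Seasonality
  P5: WebVisits <- CouponUse <- PriorPurchase -> Seasonality
  P6: WebVisits <- CouponUse -> Seasonality
The empty set is not sufficient: P3 (WebVisits <- PriorPurchase -> CouponUse -> Seasonality) has no collider blocking it and no conditioned non-collider, so it is open.
Try {CouponUse, PriorPurchase}:
  P1: blocked at collider AdSpend (neither it nor any descendant is in the conditioning set).
  P2: blocked at collider AdSpend (neither it nor any descendant is in the conditioning set).
  P3: blocked at fork node PriorPurchase ∈ conditioning set.
  P4: blocked at fork node PriorPurchase ∈ conditioning set.
  P5: blocked at chain node CouponUse ∈ conditioning set.
  P6: blocked at fork node CouponUse ∈ conditioning set.
{CouponUse, PriorPurchase} contains no descendant of WebVisits and blocks every backdoor path.
Every element of {CouponUse, PriorPurchase} is needed (dropping CouponUse leaves P6 open; dropping PriorPurchase leaves P4 open), so no proper subset is valid.
Among all size-2 subsets of the eligible variables, only {CouponUse, PriorPurchase} blocks every backdoor path, so it is the unique smallest valid adjustment set.

{CouponUse, PriorPurchase}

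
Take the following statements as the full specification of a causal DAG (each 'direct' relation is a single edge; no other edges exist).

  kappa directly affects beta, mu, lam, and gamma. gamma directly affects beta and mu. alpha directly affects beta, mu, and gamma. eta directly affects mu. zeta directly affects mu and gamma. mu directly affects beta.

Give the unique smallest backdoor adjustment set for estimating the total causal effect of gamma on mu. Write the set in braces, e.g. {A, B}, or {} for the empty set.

Variables eligible for adjustment (non-descendants of gamma, excluding gamma and mu): {alpha, eta, kappa, lam, zeta}.
Backdoor paths from gamma to mu:
  P1: gamma <- alpha -> mu
  P2: gamma <- alpha -> beta <- kappa -> mu
  P3: gamma <- alpha -> beta <- mu
  P4: gamma <- kappa -> mu
  P5: gamma <- kappa -> beta <- alpha -> mu
  P6: gamma <- kappa -> beta <- mu
  P7: gamma <- zeta -> mu
The empty set is not sufficient: P1 (gamma <- alpha -> mu) has no collider blocking it and no conditioned non-collider, so it is open.
Try {alpha, kappa, zeta}:
  P1: blocked at fork node alpha ∈ conditioning set.
  P2: blocked at fork node alpha ∈ conditioning set.
  P3: blocked at fork node alpha ∈ conditioning set.
  P4: blocked at fork node kappa ∈ conditioning set.
  P5: blocked at fork node kappa ∈ conditioning set.
  P6: blocked at fork node kappa ∈ conditioning set.
  P7: blocked at fork node zeta ∈ conditioning set.
{alpha, kappa, zeta} contains no descendant of gamma and blocks every backdoor path.
Every element of {alpha, kappa, zeta} is needed (dropping alpha leaves P1 open; dropping kappa leaves P4 open; dropping zeta leaves P7 open), so no proper subset is valid.
Among all size-3 subsets of the eligible variables, only {alpha, kappa, zeta} blocks every backdoor path, so it is the unique smallest valid adjustment set.

{alpha, kappa, zeta}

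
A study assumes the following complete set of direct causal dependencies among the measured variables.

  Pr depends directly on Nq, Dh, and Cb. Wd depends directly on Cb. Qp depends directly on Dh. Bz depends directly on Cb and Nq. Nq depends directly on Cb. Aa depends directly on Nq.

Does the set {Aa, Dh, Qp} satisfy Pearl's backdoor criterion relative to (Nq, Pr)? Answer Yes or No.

Backdoor paths from Nq to Pr (paths whose first edge points into Nq):
  P1: Nq <- Cb -> Pr
Condition 1 (no descendant of Nq in the set): FAILS — Aa is a descendant of Nq.
Condition 2 (every backdoor path blocked by {Aa, Dh, Qp}):
  P1: open — no interior node is in the conditioning set.
{Aa, Dh, Qp} does not satisfy the backdoor criterion.

No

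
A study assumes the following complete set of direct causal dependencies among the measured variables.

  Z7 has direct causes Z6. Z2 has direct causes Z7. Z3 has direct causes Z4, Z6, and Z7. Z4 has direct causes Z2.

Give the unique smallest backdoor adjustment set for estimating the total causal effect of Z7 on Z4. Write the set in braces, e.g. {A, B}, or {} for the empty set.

{}

Variables eligible for adjustment (non-descendants of Z7, excluding Z7 and Z4): {Z6}.
Backdoor paths from Z7 to Z4:
  P1: Z7 <- Z6 -> Z3 <- Z4
Each backdoor path contains an unconditioned collider, so every path is already blocked with the empty conditioning set:
  P1: blocked at collider Z3 (neither it nor any descendant is in the conditioning set).
The empty set is therefore the unique smallest valid set.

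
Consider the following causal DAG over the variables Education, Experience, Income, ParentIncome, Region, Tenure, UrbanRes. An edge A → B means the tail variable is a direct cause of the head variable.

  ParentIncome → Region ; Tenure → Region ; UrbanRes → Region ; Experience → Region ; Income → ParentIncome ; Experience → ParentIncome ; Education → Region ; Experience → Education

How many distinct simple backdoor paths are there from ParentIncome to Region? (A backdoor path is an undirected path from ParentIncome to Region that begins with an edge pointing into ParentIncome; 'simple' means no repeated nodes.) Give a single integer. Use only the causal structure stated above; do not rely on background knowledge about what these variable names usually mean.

2

A backdoor path from ParentIncome to Region is any simple undirected path whose first edge points into ParentIncome (i.e. leaves ParentIncome via a parent).
Parents of ParentIncome: {Experience, Income}.
Enumerating:
  P1: ParentIncome <- Experience -> Education -> Region
  P2: ParentIncome <- Experience -> Region
That exhausts the simple backdoor paths. Count: 2.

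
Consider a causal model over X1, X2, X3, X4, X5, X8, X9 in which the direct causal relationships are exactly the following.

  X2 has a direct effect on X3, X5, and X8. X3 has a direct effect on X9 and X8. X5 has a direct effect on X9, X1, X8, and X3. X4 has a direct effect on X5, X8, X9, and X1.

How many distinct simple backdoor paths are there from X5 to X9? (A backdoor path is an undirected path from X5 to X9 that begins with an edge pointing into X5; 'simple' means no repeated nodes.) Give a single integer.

A backdoor path from X5 to X9 is any simple undirected path whose first edge points into X5 (i.e. leaves X5 via a parent).
Parents of X5: {X2, X4}.
Enumerating:
  P1: X5 <- X4 -> X8 <- X2 -> X3 -> X9
  P2: X5 <- X4 -> X8 <- X3 -> X9
  P3: X5 <- X4 -> X9
  P4: X5 <- X2 -> X3 -> X8 <- X4 -> X9
  P5: X5 <- X2 -> X3 -> X9
  P6: X5 <- X2 -> X8 <- X4 -> X9
  P7: X5 <- X2 -> X8 <- X3 -> X9
That exhausts the simple backdoor paths. Count: 7.

7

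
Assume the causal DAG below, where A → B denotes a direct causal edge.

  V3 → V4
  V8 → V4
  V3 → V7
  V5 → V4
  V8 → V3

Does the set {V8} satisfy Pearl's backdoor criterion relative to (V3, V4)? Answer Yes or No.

Yes

Backdoor paths from V3 to V4 (paths whose first edge points into V3):
  P1: V3 <- V8 -> V4
Condition 1 (no descendant of V3 in the set): holds — descendants of V3 are {V4, V7}; none are in {V8}.
Condition 2 (every backdoor path blocked by {V8}):
  P1: blocked at fork node V8 ∈ conditioning set.
{V8} satisfies the backdoor criterion.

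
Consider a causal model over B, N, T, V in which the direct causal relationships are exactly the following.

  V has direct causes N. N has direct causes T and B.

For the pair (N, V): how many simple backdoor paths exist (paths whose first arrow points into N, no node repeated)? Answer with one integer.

A backdoor path from N to V is any simple undirected path whose first edge points into N (i.e. leaves N via a parent).
Parents of N: {B, T}.
No simple path from any parent of N reaches V without revisiting N, so there are no backdoor paths.

0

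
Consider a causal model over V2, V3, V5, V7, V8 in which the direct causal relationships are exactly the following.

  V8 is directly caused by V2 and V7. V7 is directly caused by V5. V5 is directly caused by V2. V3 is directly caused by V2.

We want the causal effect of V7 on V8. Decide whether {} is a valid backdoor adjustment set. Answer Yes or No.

No

Backdoor paths from V7 to V8 (paths whose first edge points into V7):
  P1: V7 <- V5 <- V2 -> V8
Condition 1 (no descendant of V7 in the set): holds — descendants of V7 are {V8}; none are in {}.
Condition 2 (every backdoor path blocked by {}):
  P1: open — no interior node is in the conditioning set.
{} does not satisfy the backdoor criterion.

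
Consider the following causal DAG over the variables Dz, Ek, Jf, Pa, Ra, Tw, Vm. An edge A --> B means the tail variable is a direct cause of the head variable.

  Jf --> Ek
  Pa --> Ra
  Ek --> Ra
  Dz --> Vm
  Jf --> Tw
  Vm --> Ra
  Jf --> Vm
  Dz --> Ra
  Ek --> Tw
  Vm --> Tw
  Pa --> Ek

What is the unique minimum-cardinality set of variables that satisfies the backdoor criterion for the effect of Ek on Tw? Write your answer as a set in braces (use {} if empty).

Variables eligible for adjustment (non-descendants of Ek, excluding Ek and Tw): {Dz, Jf, Pa, Vm}.
Backdoor paths from Ek to Tw:
  P1: Ek <- Pa -> Ra <- Dz -> Vm <- Jf -> Tw
  P2: Ek <- Pa -> Ra <- Dz -> Vm -> Tw
  P3: Ek <- Pa -> Ra <- Vm <- Jf -> Tw
  P4: Ek <- Pa -> Ra <- Vm -> Tw
  P5: Ek <- Jf -> Vm -> Tw
  P6: Ek <- Jf -> Tw
The empty set is not sufficient: P5 (Ek <- Jf -> Vm -> Tw) has no collider blocking it and no conditioned non-collider, so it is open.
Try {Jf}:
  P1: blocked at collider Ra (neither it nor any descendant is in the conditioning set).
  P2: blocked at collider Ra (neither it nor any descendant is in the conditioning set).
  P3: blocked at collider Ra (neither it nor any descendant is in the conditioning set).
  P4: blocked at collider Ra (neither it nor any descendant is in the conditioning set).
  P5: blocked at fork node Jf ∈ conditioning set.
  P6: blocked at fork node Jf ∈ conditioning set.
{Jf} contains no descendant of Ek and blocks every backdoor path.
No other singleton works — e.g. {Dz} leaves P5 open — so {Jf} is the unique smallest valid adjustment set.

{Jf}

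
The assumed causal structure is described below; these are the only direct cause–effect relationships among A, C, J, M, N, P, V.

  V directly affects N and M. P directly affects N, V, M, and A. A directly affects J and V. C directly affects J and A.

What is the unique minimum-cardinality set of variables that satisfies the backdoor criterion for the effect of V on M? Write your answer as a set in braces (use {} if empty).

Variables eligible for adjustment (non-descendants of V, excluding V and M): {A, C, J, P}.
Backdoor paths from V to M:
  P1: V <- P -> M
  P2: V <- A <- P -> M
The empty set is not sufficient: P1 (V <- P -> M) has no collider blocking it and no conditioned non-collider, so it is open.
Try {P}:
  P1: blocked at fork node P ∈ conditioning set.
  P2: blocked at fork node P ∈ conditioning set.
{P} contains no descendant of V and blocks every backdoor path.
No other singleton works — e.g. {C} leaves P1 open — so {P} is the unique smallest valid adjustment set.

{P}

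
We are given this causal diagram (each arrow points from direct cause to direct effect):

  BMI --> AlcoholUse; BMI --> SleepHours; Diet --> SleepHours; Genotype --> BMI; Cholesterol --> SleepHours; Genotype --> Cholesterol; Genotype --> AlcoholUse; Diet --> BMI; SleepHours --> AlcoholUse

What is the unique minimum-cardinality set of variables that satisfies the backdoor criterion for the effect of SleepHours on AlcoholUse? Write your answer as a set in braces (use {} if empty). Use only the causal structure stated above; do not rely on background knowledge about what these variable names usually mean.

{BMI, Genotype}

Variables eligible for adjustment (non-descendants of SleepHours, excluding SleepHours and AlcoholUse): {BMI, Cholesterol, Diet, Genotype}.
Backdoor paths from SleepHours to AlcoholUse:
  P1: SleepHours <- Diet -> BMI <- Genotype -> AlcoholUse
  P2: SleepHours <- Diet -> BMI -> AlcoholUse
  P3: SleepHours <- BMI <- Genotype -> AlcoholUse
  P4: SleepHours <- BMI -> AlcoholUse
  P5: SleepHours <- Cholesterol <- Genotype -> BMI -> AlcoholUse
  P6: SleepHours <- Cholesterol <- Genotype -> AlcoholUse
The empty set is not sufficient: P2 (SleepHours <- Diet -> BMI -> AlcoholUse) has no collider blocking it and no conditioned non-collider, so it is open.
Try {BMI, Genotype}:
  P1: blocked at fork node Genotype ∈ conditioning set.
  P2: blocked at chain node BMI ∈ conditioning set.
  P3: blocked at chain node BMI ∈ conditioning set.
  P4: blocked at fork node BMI ∈ conditioning set.
  P5: blocked at fork node Genotype ∈ conditioning set.
  P6: blocked at fork node Genotype ∈ conditioning set.
{BMI, Genotype} contains no descendant of SleepHours and blocks every backdoor path.
Every element of {BMI, Genotype} is needed (dropping BMI leaves P2 open; dropping Genotype leaves P1 open), so no proper subset is valid.
Among all size-2 subsets of the eligible variables, only {BMI, Genotype} blocks every backdoor path, so it is the unique smallest valid adjustment set.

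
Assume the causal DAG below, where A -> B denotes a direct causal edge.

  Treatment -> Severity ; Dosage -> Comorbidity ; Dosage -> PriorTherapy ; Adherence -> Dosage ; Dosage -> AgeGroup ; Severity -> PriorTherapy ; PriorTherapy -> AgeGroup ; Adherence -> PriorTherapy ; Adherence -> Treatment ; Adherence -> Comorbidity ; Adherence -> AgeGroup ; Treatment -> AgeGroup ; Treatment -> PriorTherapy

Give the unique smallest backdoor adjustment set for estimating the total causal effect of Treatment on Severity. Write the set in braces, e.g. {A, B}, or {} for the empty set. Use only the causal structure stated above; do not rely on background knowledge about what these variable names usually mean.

{}

Variables eligible for adjustment (non-descendants of Treatment, excluding Treatment and Severity): {Adherence, Comorbidity, Dosage}.
Backdoor paths from Treatment to Severity:
  P1: Treatment <- Adherence -> Dosage -> PriorTherapy <- Severity
  P2: Treatment <- Adherence -> Dosage -> AgeGroup <- PriorTherapy <- Severity
  P3: Treatment <- Adherence -> PriorTherapy <- Severity
  P4: Treatment <- Adherence -> Comorbidity <- Dosage -> PriorTherapy <- Severity
  P5: Treatment <- Adherence -> Comorbidity <- Dosage -> AgeGroup <- PriorTherapy <- Severity
  P6: Treatment <- Adherence -> AgeGroup <- Dosage -> PriorTherapy <- Severity
  P7: Treatment <- Adherence -> AgeGroup <- PriorTherapy <- Severity
Each backdoor path contains an unconditioned collider, so every path is already blocked with the empty conditioning set:
  P1: blocked at collider PriorTherapy (neither it nor any descendant is in the conditioning set).
  P2: blocked at collider AgeGroup (neither it nor any descendant is in the conditioning set).
  P3: blocked at collider PriorTherapy (neither it nor any descendant is in the conditioning set).
  P4: blocked at collider Comorbidity (neither it nor any descendant is in the conditioning set).
  P5: blocked at collider Comorbidity (neither it nor any descendant is in the conditioning set).
  P6: blocked at collider AgeGroup (neither it nor any descendant is in the conditioning set).
  P7: blocked at collider AgeGroup (neither it nor any descendant is in the conditioning set).
The empty set is therefore the unique smallest valid set.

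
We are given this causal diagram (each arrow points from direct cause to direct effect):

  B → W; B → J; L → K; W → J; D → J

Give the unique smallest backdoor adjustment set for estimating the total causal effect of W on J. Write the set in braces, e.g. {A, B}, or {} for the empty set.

Variables eligible for adjustment (non-descendants of W, excluding W and J): {B, D, K, L}.
Backdoor paths from W to J:
  P1: W <- B -> J
The empty set is not sufficient: P1 (W <- B -> J) has no collider blocking it and no conditioned non-collider, so it is open.
Try {B}:
  P1: blocked at fork node B ∈ conditioning set.
{B} contains no descendant of W and blocks every backdoor path.
No other singleton works — e.g. {L} leaves P1 open — so {B} is the unique smallest valid adjustment set.

{B}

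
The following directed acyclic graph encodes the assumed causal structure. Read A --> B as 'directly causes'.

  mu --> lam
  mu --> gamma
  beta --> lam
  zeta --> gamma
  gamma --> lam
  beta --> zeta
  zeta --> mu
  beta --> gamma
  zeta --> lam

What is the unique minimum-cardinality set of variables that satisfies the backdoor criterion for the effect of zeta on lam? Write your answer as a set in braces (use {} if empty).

{beta}

Variables eligible for adjustment (non-descendants of zeta, excluding zeta and lam): {beta}.
Backdoor paths from zeta to lam:
  P1: zeta <- beta -> gamma <- mu -> lam
  P2: zeta <- beta -> gamma -> lam
  P3: zeta <- beta -> lam
The empty set is not sufficient: P2 (zeta <- beta -> gamma -> lam) has no collider blocking it and no conditioned non-collider, so it is open.
Try {beta}:
  P1: blocked at fork node beta ∈ conditioning set.
  P2: blocked at fork node beta ∈ conditioning set.
  P3: blocked at fork node beta ∈ conditioning set.
{beta} contains no descendant of zeta and blocks every backdoor path.
{beta} is the unique smallest valid adjustment set.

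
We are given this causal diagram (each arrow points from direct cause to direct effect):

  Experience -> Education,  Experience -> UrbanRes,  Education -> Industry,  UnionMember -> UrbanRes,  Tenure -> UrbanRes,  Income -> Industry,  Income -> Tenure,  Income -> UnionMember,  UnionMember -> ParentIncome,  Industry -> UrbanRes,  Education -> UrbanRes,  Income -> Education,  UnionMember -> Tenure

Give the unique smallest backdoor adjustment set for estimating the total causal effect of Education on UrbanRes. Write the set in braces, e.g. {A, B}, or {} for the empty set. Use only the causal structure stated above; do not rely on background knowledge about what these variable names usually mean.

{Experience, Income}

Variables eligible for adjustment (non-descendants of Education, excluding Education and UrbanRes): {Experience, Income, ParentIncome, Tenure, UnionMember}.
Backdoor paths from Education to UrbanRes:
  P1: Education <- Experience -> UrbanRes
  P2: Education <- Income -> UnionMember -> Tenure -> UrbanRes
  P3: Education <- Income -> UnionMember -> UrbanRes
  P4: Education <- Income -> Tenure <- UnionMember -> UrbanRes
  P5: Education <- Income -> Tenure -> UrbanRes
  P6: Education <- Income -> Industry -> UrbanRes
The empty set is not sufficient: P1 (Education <- Experience -> UrbanRes) has no collider blocking it and no conditioned non-collider, so it is open.
Try {Experience, Income}:
  P1: blocked at fork node Experience ∈ conditioning set.
  P2: blocked at fork node Income ∈ conditioning set.
  P3: blocked at fork node Income ∈ conditioning set.
  P4: blocked at fork node Income ∈ conditioning set.
  P5: blocked at fork node Income ∈ conditioning set.
  P6: blocked at fork node Income ∈ conditioning set.
{Experience, Income} contains no descendant of Education and blocks every backdoor path.
Every element of {Experience, Income} is needed (dropping Experience leaves P1 open; dropping Income leaves P2 open), so no proper subset is valid.
Among all size-2 subsets of the eligible variables, only {Experience, Income} blocks every backdoor path, so it is the unique smallest valid adjustment set.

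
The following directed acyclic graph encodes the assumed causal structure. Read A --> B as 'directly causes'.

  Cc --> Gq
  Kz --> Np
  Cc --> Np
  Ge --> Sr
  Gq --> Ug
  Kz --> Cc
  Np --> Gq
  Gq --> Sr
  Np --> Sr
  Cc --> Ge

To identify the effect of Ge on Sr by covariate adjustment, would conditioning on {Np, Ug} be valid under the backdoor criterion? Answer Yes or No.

Backdoor paths from Ge to Sr (paths whose first edge points into Ge):
  P1: Ge <- Cc <- Kz -> Np -> Gq -> Sr
  P2: Ge <- Cc <- Kz -> Np -> Sr
  P3: Ge <- Cc -> Np -> Gq -> Sr
  P4: Ge <- Cc -> Np -> Sr
  P5: Ge <- Cc -> Gq <- Np -> Sr
  P6: Ge <- Cc -> Gq -> Sr
Condition 1 (no descendant of Ge in the set): holds — descendants of Ge are {Sr}; none are in {Np, Ug}.
Condition 2 (every backdoor path blocked by {Np, Ug}):
  P1: blocked at chain node Np ∈ conditioning set.
  P2: blocked at chain node Np ∈ conditioning set.
  P3: blocked at chain node Np ∈ conditioning set.
  P4: blocked at chain node Np ∈ conditioning set.
  P5: blocked at fork node Np ∈ conditioning set.
  P6: open — no interior node is in the conditioning set.
{Np, Ug} does not satisfy the backdoor criterion.

No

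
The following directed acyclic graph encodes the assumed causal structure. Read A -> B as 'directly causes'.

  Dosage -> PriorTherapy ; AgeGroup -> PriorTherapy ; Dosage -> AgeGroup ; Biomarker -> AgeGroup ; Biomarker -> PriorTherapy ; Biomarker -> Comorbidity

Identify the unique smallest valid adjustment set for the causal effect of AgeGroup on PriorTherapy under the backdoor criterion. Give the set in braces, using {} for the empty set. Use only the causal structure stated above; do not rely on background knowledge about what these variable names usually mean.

Variables eligible for adjustment (non-descendants of AgeGroup, excluding AgeGroup and PriorTherapy): {Biomarker, Comorbidity, Dosage}.
Backdoor paths from AgeGroup to PriorTherapy:
  P1: AgeGroup <- Dosage -> PriorTherapy
  P2: AgeGroup <- Biomarker -> PriorTherapy
The empty set is not sufficient: P1 (AgeGroup <- Dosage -> PriorTherapy) has no collider blocking it and no conditioned non-collider, so it is open.
Try {Biomarker, Dosage}:
  P1: blocked at fork node Dosage ∈ conditioning set.
  P2: blocked at fork node Biomarker ∈ conditioning set.
{Biomarker, Dosage} contains no descendant of AgeGroup and blocks every backdoor path.
Every element of {Biomarker, Dosage} is needed (dropping Biomarker leaves P2 open; dropping Dosage leaves P1 open), so no proper subset is valid.
Among all size-2 subsets of the eligible variables, only {Biomarker, Dosage} blocks every backdoor path, so it is the unique smallest valid adjustment set.

{Biomarker, Dosage}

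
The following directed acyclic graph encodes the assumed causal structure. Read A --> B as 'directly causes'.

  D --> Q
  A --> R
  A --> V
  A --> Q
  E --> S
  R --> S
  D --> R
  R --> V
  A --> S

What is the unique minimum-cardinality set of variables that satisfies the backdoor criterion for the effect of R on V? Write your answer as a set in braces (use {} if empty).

{A}

Variables eligible for adjustment (non-descendants of R, excluding R and V): {A, D, E, Q}.
Backdoor paths from R to V:
  P1: R <- D -> Q <- A -> V
  P2: R <- A -> V
The empty set is not sufficient: P2 (R <- A -> V) has no collider blocking it and no conditioned non-collider, so it is open.
Try {A}:
  P1: blocked at collider Q (neither it nor any descendant is in the conditioning set).
  P2: blocked at fork node A ∈ conditioning set.
{A} contains no descendant of R and blocks every backdoor path.
No other singleton works — e.g. {D} leaves P2 open — so {A} is the unique smallest valid adjustment set.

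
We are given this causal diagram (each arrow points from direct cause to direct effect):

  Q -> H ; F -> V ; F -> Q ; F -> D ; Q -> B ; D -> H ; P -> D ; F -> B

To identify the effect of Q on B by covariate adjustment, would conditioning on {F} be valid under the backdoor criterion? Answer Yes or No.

Yes

Backdoor paths from Q to B (paths whose first edge points into Q):
  P1: Q <- F -> B
Condition 1 (no descendant of Q in the set): holds — descendants of Q are {B, H}; none are in {F}.
Condition 2 (every backdoor path blocked by {F}):
  P1: blocked at fork node F ∈ conditioning set.
{F} satisfies the backdoor criterion.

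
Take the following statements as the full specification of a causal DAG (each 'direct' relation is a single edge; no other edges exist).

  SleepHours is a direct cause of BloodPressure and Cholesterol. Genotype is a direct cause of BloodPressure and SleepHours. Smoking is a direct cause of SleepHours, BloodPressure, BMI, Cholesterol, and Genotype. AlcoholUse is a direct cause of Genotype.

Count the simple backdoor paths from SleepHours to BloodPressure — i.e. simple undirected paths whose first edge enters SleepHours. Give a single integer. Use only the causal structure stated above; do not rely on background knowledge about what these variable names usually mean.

4

A backdoor path from SleepHours to BloodPressure is any simple undirected path whose first edge points into SleepHours (i.e. leaves SleepHours via a parent).
Parents of SleepHours: {Genotype, Smoking}.
Enumerating:
  P1: SleepHours <- Smoking -> Genotype -> BloodPressure
  P2: SleepHours <- Smoking -> BloodPressure
  P3: SleepHours <- Genotype <- Smoking -> BloodPressure
  P4: SleepHours <- Genotype -> BloodPressure
That exhausts the simple backdoor paths. Count: 4.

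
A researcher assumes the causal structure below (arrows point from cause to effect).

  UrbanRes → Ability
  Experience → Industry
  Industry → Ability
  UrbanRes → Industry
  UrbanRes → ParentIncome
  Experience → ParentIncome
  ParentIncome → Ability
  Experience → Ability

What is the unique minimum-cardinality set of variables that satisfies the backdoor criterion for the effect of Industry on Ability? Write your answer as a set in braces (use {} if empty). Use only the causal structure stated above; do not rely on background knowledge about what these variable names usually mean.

Variables eligible for adjustment (non-descendants of Industry, excluding Industry and Ability): {Experience, ParentIncome, UrbanRes}.
Backdoor paths from Industry to Ability:
  P1: Industry <- UrbanRes -> ParentIncome <- Experience -> Ability
  P2: Industry <- UrbanRes -> ParentIncome -> Ability
  P3: Industry <- UrbanRes -> Ability
  P4: Industry <- Experience -> ParentIncome <- UrbanRes -> Ability
  P5: Industry <- Experience -> ParentIncome -> Ability
  P6: Industry <- Experience -> Ability
The empty set is not sufficient: P2 (Industry <- UrbanRes -> ParentIncome -> Ability) has no collider blocking it and no conditioned non-collider, so it is open.
Try {Experience, UrbanRes}:
  P1: blocked at fork node UrbanRes ∈ conditioning set.
  P2: blocked at fork node UrbanRes ∈ conditioning set.
  P3: blocked at fork node UrbanRes ∈ conditioning set.
  P4: blocked at fork node Experience ∈ conditioning set.
  P5: blocked at fork node Experience ∈ conditioning set.
  P6: blocked at fork node Experience ∈ conditioning set.
{Experience, UrbanRes} contains no descendant of Industry and blocks every backdoor path.
Every element of {Experience, UrbanRes} is needed (dropping Experience leaves P5 open; dropping UrbanRes leaves P2 open), so no proper subset is valid.
Among all size-2 subsets of the eligible variables, only {Experience, UrbanRes} blocks every backdoor path, so it is the unique smallest valid adjustment set.

{Experience, UrbanRes}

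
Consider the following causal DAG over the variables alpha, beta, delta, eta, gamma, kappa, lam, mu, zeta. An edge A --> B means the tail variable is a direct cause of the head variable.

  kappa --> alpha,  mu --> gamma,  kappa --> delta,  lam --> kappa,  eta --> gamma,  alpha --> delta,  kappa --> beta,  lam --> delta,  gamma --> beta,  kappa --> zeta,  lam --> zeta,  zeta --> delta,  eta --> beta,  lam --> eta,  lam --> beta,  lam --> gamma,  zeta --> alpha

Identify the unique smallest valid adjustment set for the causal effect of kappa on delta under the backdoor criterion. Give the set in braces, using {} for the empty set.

Variables eligible for adjustment (non-descendants of kappa, excluding kappa and delta): {eta, gamma, lam, mu}.
Backdoor paths from kappa to delta:
  P1: kappa <- lam -> zeta -> alpha -> delta
  P2: kappa <- lam -> zeta -> delta
  P3: kappa <- lam -> delta
The empty set is not sufficient: P1 (kappa <- lam -> zeta -> alpha -> delta) has no collider blocking it and no conditioned non-collider, so it is open.
Try {lam}:
  P1: blocked at fork node lam ∈ conditioning set.
  P2: blocked at fork node lam ∈ conditioning set.
  P3: blocked at fork node lam ∈ conditioning set.
{lam} contains no descendant of kappa and blocks every backdoor path.
No other singleton works — e.g. {eta} leaves P1 open — so {lam} is the unique smallest valid adjustment set.

{lam}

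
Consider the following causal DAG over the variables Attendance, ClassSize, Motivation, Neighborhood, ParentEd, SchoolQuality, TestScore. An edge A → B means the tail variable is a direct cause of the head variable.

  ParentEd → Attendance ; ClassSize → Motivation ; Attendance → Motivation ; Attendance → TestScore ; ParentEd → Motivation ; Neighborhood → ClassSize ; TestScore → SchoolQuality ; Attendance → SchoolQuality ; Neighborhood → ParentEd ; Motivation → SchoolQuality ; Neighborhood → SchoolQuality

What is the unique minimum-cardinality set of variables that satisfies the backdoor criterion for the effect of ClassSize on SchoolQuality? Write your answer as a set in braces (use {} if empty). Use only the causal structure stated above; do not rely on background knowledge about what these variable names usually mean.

{Neighborhood}

Variables eligible for adjustment (non-descendants of ClassSize, excluding ClassSize and SchoolQuality): {Attendance, Neighborhood, ParentEd, TestScore}.
Backdoor paths from ClassSize to SchoolQuality:
  P1: ClassSize <- Neighborhood -> ParentEd -> Attendance -> Motivation -> SchoolQuality
  P2: ClassSize <- Neighborhood -> ParentEd -> Attendance -> TestScore -> SchoolQuality
  P3: ClassSize <- Neighborhood -> ParentEd -> Attendance -> SchoolQuality
  P4: ClassSize <- Neighborhood -> ParentEd -> Motivation <- Attendance -> TestScore -> SchoolQuality
  P5: ClassSize <- Neighborhood -> ParentEd -> Motivation <- Attendance -> SchoolQuality
  P6: ClassSize <- Neighborhood -> ParentEd -> Motivation -> SchoolQuality
  P7: ClassSize <- Neighborhood -> SchoolQuality
The empty set is not sufficient: P1 (ClassSize <- Neighborhood -> ParentEd -> Attendance -> Motivation -> SchoolQuality) has no collider blocking it and no conditioned non-collider, so it is open.
Try {Neighborhood}:
  P1: blocked at fork node Neighborhood ∈ conditioning set.
  P2: blocked at fork node Neighborhood ∈ conditioning set.
  P3: blocked at fork node Neighborhood ∈ conditioning set.
  P4: blocked at fork node Neighborhood ∈ conditioning set.
  P5: blocked at fork node Neighborhood ∈ conditioning set.
  P6: blocked at fork node Neighborhood ∈ conditioning set.
  P7: blocked at fork node Neighborhood ∈ conditioning set.
{Neighborhood} contains no descendant of ClassSize and blocks every backdoor path.
No other singleton works — e.g. {ParentEd} leaves P7 open — so {Neighborhood} is the unique smallest valid adjustment set.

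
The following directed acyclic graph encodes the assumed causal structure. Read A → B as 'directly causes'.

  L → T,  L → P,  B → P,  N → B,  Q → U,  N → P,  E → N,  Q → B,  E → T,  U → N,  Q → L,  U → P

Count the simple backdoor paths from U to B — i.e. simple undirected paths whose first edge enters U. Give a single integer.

5

A backdoor path from U to B is any simple undirected path whose first edge points into U (i.e. leaves U via a parent).
Parents of U: {Q}.
Enumerating:
  P1: U <- Q -> L -> P <- N -> B
  P2: U <- Q -> L -> P <- B
  P3: U <- Q -> L -> T <- E -> N -> B
  P4: U <- Q -> L -> T <- E -> N -> P <- B
  P5: U <- Q -> B
That exhausts the simple backdoor paths. Count: 5.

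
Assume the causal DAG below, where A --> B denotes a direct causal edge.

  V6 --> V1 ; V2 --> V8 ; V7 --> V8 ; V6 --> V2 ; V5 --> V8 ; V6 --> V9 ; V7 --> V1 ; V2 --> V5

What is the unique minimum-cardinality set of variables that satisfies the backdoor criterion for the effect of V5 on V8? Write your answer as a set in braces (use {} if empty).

{V2}

Variables eligible for adjustment (non-descendants of V5, excluding V5 and V8): {V1, V2, V6, V7, V9}.
Backdoor paths from V5 to V8:
  P1: V5 <- V2 <- V6 -> V1 <- V7 -> V8
  P2: V5 <- V2 -> V8
The empty set is not sufficient: P2 (V5 <- V2 -> V8) has no collider blocking it and no conditioned non-collider, so it is open.
Try {V2}:
  P1: blocked at chain node V2 ∈ conditioning set.
  P2: blocked at fork node V2 ∈ conditioning set.
{V2} contains no descendant of V5 and blocks every backdoor path.
No other singleton works — e.g. {V6} leaves P2 open — so {V2} is the unique smallest valid adjustment set.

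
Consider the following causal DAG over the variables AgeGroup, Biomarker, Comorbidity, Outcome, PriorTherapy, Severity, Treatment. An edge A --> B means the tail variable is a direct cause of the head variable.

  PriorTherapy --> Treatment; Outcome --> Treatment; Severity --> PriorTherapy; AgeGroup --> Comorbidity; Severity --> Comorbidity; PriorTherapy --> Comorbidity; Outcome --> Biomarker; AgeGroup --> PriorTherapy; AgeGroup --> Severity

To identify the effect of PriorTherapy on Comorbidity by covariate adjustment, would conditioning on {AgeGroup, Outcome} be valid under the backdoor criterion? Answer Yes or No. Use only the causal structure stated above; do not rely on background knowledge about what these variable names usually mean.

No

Backdoor paths from PriorTherapy to Comorbidity (paths whose first edge points into PriorTherapy):
  P1: PriorTherapy <- AgeGroup -> Severity -> Comorbidity
  P2: PriorTherapy <- AgeGroup -> Comorbidity
  P3: PriorTherapy <- Severity <- AgeGroup -> Comorbidity
  P4: PriorTherapy <- Severity -> Comorbidity
Condition 1 (no descendant of PriorTherapy in the set): holds — descendants of PriorTherapy are {Comorbidity, Treatment}; none are in {AgeGroup, Outcome}.
Condition 2 (every backdoor path blocked by {AgeGroup, Outcome}):
  P1: blocked at fork node AgeGroup ∈ conditioning set.
  P2: blocked at fork node AgeGroup ∈ conditioning set.
  P3: blocked at fork node AgeGroup ∈ conditioning set.
  P4: open — no interior node is in the conditioning set.
{AgeGroup, Outcome} does not satisfy the backdoor criterion.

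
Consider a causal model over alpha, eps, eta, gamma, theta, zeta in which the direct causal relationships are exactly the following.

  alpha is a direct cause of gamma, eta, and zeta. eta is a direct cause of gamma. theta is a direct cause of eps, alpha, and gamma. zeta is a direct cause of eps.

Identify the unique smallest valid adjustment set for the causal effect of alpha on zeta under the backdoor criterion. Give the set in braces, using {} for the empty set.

{}

Variables eligible for adjustment (non-descendants of alpha, excluding alpha and zeta): {theta}.
Backdoor paths from alpha to zeta:
  P1: alpha <- theta -> eps <- zeta
Each backdoor path contains an unconditioned collider, so every path is already blocked with the empty conditioning set:
  P1: blocked at collider eps (neither it nor any descendant is in the conditioning set).
The empty set is therefore the unique smallest valid set.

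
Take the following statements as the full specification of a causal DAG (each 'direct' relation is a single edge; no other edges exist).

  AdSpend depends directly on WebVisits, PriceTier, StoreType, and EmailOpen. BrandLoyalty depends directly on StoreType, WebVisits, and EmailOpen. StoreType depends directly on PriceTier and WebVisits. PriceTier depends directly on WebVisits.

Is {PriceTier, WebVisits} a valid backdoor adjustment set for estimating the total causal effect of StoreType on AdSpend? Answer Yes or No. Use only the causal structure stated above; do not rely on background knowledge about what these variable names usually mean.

Yes

Backdoor paths from StoreType to AdSpend (paths whose first edge points into StoreType):
  P1: StoreType <- WebVisits -> PriceTier -> AdSpend
  P2: StoreType <- WebVisits -> BrandLoyalty <- EmailOpen -> AdSpend
  P3: StoreType <- WebVisits -> AdSpend
  P4: StoreType <- PriceTier <- WebVisits -> BrandLoyalty <- EmailOpen -> AdSpend
  P5: StoreType <- PriceTier <- WebVisits -> AdSpend
  P6: StoreType <- PriceTier -> AdSpend
Condition 1 (no descendant of StoreType in the set): holds — descendants of StoreType are {AdSpend, BrandLoyalty}; none are in {PriceTier, WebVisits}.
Condition 2 (every backdoor path blocked by {PriceTier, WebVisits}):
  P1: blocked at fork node WebVisits ∈ conditioning set.
  P2: blocked at fork node WebVisits ∈ conditioning set.
  P3: blocked at fork node WebVisits ∈ conditioning set.
  P4: blocked at chain node PriceTier ∈ conditioning set.
  P5: blocked at chain node PriceTier ∈ conditioning set.
  P6: blocked at fork node PriceTier ∈ conditioning set.
{PriceTier, WebVisits} satisfies the backdoor criterion.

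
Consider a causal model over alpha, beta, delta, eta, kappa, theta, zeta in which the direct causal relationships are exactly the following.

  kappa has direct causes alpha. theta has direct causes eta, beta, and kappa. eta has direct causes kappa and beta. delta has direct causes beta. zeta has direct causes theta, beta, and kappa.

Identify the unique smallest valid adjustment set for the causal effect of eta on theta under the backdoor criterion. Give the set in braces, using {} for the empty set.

{beta, kappa}

Variables eligible for adjustment (non-descendants of eta, excluding eta and theta): {alpha, beta, delta, kappa}.
Backdoor paths from eta to theta:
  P1: eta <- beta -> theta
  P2: eta <- beta -> zeta <- kappa -> theta
  P3: eta <- beta -> zeta <- theta
  P4: eta <- kappa -> theta
  P5: eta <- kappa -> zeta <- beta -> theta
  P6: eta <- kappa -> zeta <- theta
The empty set is not sufficient: P1 (eta <- beta -> theta) has no collider blocking it and no conditioned non-collider, so it is open.
Try {beta, kappa}:
  P1: blocked at fork node beta ∈ conditioning set.
  P2: blocked at fork node beta ∈ conditioning set.
  P3: blocked at fork node beta ∈ conditioning set.
  P4: blocked at fork node kappa ∈ conditioning set.
  P5: blocked at fork node kappa ∈ conditioning set.
  P6: blocked at fork node kappa ∈ conditioning set.
{beta, kappa} contains no descendant of eta and blocks every backdoor path.
Every element of {beta, kappa} is needed (dropping beta leaves P1 open; dropping kappa leaves P4 open), so no proper subset is valid.
Among all size-2 subsets of the eligible variables, only {beta, kappa} blocks every backdoor path, so it is the unique smallest valid adjustment set.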